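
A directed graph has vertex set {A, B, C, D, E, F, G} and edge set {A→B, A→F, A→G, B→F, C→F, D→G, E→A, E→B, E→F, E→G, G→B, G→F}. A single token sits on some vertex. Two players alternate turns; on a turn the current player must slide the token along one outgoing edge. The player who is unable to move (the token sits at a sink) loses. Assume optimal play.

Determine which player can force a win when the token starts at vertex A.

Use the standard recursion: the mover loses at a terminal position; elsewhere, the mover wins exactly when some move hands the opponent an L position.
Every edge goes from a vertex to one that appears earlier in the order F, B, G, A, E, C, D, so processing vertices in that order labels each vertex after all of its successors.
F: no outgoing edge → L
B: →F(L), so W
G: →F(L), so W
A: →F(L), so W
E: →F(L), so W
C: →F(L), so W
D: →G(W) only, which is W, so L
From A the player to move can move to F, reaching an L position.

The first player wins.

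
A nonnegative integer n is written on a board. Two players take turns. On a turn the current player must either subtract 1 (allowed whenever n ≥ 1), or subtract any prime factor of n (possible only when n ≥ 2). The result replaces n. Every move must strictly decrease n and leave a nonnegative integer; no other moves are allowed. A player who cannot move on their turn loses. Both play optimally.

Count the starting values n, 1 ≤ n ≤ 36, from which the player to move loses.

Work bottom-up. With no move the player to move loses. Otherwise the position is W if at least one move leads to an L position for the opponent, and L if every move leads to a W.
n=0: no move → L
n=1: reaches L-position 0 → W
n=2: reaches L-position 0 → W
n=3: reaches L-position 0 → W
n=4: only reaches 2(W), 3(W), all W → L
n=5: reaches L-position 0 → W
n=6: reaches L-position 4 → W
n=7: reaches L-position 0 → W
n=8: only reaches 6(W), 7(W), all W → L
n=9: reaches L-position 8 → W
n=10: reaches L-position 8 → W
n=11: reaches L-position 0 → W
n=12: only reaches 9(W), 10(W), 11(W), all W → L
n=13: reaches L-position 0 → W
n=14: reaches L-position 12 → W
n=15: reaches L-position 12 → W
n=16: only reaches 14(W), 15(W), all W → L
n=17: reaches L-position 0 → W
n=18: reaches L-position 16 → W
n=19: reaches L-position 0 → W
n=20: only reaches 15(W), 18(W), 19(W), all W → L
n=21: reaches L-position 20 → W
n=22: reaches L-position 20 → W
n=23: reaches L-position 0 → W
n=24: only reaches 21(W), 22(W), 23(W), all W → L
n=25: reaches L-position 20 → W
n=26: reaches L-position 24 → W
n=27: reaches L-position 24 → W
n=28: only reaches 21(W), 26(W), 27(W), all W → L
n=29: reaches L-position 0 → W
n=30: reaches L-position 28 → W
n=31: reaches L-position 0 → W
n=32: only reaches 30(W), 31(W), all W → L
n=33: reaches L-position 32 → W
n=34: reaches L-position 32 → W
n=35: reaches L-position 28 → W
n=36: only reaches 33(W), 34(W), 35(W), all W → L
L entries with 1 ≤ n ≤ 36 (n=0 is outside the asked range and is not counted): n = 4, 8, 12, 16, 20, 24, 28, 32, 36; that makes 9.

9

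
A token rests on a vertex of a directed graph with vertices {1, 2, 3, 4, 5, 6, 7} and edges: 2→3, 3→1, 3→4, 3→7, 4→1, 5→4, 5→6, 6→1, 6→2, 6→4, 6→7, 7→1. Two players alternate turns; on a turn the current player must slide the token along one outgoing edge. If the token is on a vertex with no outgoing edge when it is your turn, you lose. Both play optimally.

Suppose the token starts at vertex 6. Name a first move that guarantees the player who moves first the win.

Move to 2.

Build the W/L table. Terminal = L. A non-terminal position is W if it has a move to some L; otherwise it is L.
Every edge goes from a vertex to one that appears earlier in the order 1, 7, 4, 3, 2, 6, 5, so processing vertices in that order labels each vertex after all of its successors.
1: no outgoing edge → L
7: W (go to 1, an L position)
4: W (go to 1, an L position)
3: W (go to 1, an L position)
2: L (sole option 3(W) is W)
6: W (go to 2, an L position)
5: L (options 6(W), 4(W) are all W)
From 6, the L positions reachable in one move are: 2, 1. Any move reaching one of these is winning.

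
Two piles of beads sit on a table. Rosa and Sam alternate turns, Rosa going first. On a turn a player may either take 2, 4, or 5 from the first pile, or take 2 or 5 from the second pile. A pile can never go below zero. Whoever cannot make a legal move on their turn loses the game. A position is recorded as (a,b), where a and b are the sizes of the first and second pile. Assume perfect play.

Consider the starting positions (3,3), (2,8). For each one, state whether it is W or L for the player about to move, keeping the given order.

(3,3): L, (2,8): W

Classify positions by backward induction: terminal positions (no move available) are L. From any other position, the mover wins iff some move reaches an L.
No move ever increases a pile, so every position that can arise here has a ≤ 3 and b ≤ 8; it is enough to label the cells with 0 ≤ a ≤ 3 and 0 ≤ b ≤ 8.
Every move lowers a or b (never raises either), so fill the grid row by row in increasing a, and left to right within a row: each cell's successors are then already labelled.
      b=0  b=1  b=2  b=3  b=4  b=5  b=6  b=7  b=8
a=0:    L    L    W    W    L    W    W    L    L
a=1:    L    L    W    W    L    W    W    L    L
a=2:    W    W    L    L    W    W    L    W    W
a=3:    W    W    L    L    W    W    L    W    W
Cells with no legal move (terminal, hence L): (0,0), (0,1), (1,0), (1,1).
The remaining L cells, each justified by listing all of its moves:
(0,4): L (sole option (0,2)(W) is W)
(0,7): L (options (0,5)(W), (0,2)(W) are all W)
(0,8): L (options (0,6)(W), (0,3)(W) are all W)
(1,4): L (sole option (1,2)(W) is W)
(1,7): L (options (1,5)(W), (1,2)(W) are all W)
(1,8): L (options (1,6)(W), (1,3)(W) are all W)
(2,2): L (options (0,2)(W), (2,0)(W) are all W)
(2,3): L (options (0,3)(W), (2,1)(W) are all W)
(2,6): L (options (0,6)(W), (2,4)(W), (2,1)(W) are all W)
(3,2): L (options (1,2)(W), (3,0)(W) are all W)
(3,3): L (options (1,3)(W), (3,1)(W) are all W)
(3,6): L (options (1,6)(W), (3,4)(W), (3,1)(W) are all W)
Every other cell has at least one move into one of the L cells above, so it is W.
(3,3): one of the L cells justified above, so L
(2,8): the move to (0,8) reaches an L cell, so W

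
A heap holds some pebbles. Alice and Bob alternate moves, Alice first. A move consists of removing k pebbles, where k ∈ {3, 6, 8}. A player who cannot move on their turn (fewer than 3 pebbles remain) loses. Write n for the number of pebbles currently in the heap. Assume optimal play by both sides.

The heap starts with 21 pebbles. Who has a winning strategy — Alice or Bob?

Work bottom-up. With no move the player to move loses. Otherwise the position is W if at least one move leads to an L position for the opponent, and L if every move leads to a W.
n=0: no move → L
n=1: no move → L
n=2: no move → L
n=3: →0(L), so W
n=4: →1(L), so W
n=5: →2(L), so W
n=6: →0(L), so W
n=7: →1(L), so W
n=8: →2(L), so W
n=9: →1(L), so W
n=10: →2(L), so W
n=11: →8(W), 5(W), 3(W) — all W, so L
n=12: →9(W), 6(W), 4(W) — all W, so L
n=13: →10(W), 7(W), 5(W) — all W, so L
n=14: →11(L), so W
n=15: →12(L), so W
n=16: →13(L), so W
n=17: →11(L), so W
n=18: →12(L), so W
n=19: →13(L), so W
n=20: →12(L), so W
n=21: →13(L), so W
From 21 Alice can remove 8, leaving 13, reaching an L position.

Alice wins.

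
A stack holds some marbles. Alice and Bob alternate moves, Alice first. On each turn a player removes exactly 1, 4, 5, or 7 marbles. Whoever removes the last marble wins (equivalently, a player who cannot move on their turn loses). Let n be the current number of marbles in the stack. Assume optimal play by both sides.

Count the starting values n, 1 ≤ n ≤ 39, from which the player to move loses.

9

Compute win/loss labels from the base case upward. A position with no move is L. Any other position is W if it can reach an L in one move, else L.
n=0: no move → L
n=1: W (go to 0, an L position)
n=2: L (sole option 1(W) is W)
n=3: W (go to 2, an L position)
n=4: W (go to 0, an L position)
n=5: W (go to 0, an L position)
n=6: W (go to 2, an L position)
n=7: W (go to 2, an L position)
n=8: L (options 7(W), 4(W), 3(W), 1(W) are all W)
n=9: W (go to 8, an L position)
n=10: L (options 9(W), 6(W), 5(W), 3(W) are all W)
n=11: W (go to 10, an L position)
n=12: W (go to 8, an L position)
n=13: W (go to 8, an L position)
n=14: W (go to 10, an L position)
n=15: W (go to 10, an L position)
n=16: L (options 15(W), 12(W), 11(W), 9(W) are all W)
n=17: W (go to 16, an L position)
n=18: L (options 17(W), 14(W), 13(W), 11(W) are all W)
n=19: W (go to 18, an L position)
n=20: W (go to 16, an L position)
n=21: W (go to 16, an L position)
n=22: W (go to 18, an L position)
n=23: W (go to 18, an L position)
n=24: L (options 23(W), 20(W), 19(W), 17(W) are all W)
n=25: W (go to 24, an L position)
n=26: L (options 25(W), 22(W), 21(W), 19(W) are all W)
n=27: W (go to 26, an L position)
n=28: W (go to 24, an L position)
n=29: W (go to 24, an L position)
n=30: W (go to 26, an L position)
n=31: W (go to 26, an L position)
n=32: L (options 31(W), 28(W), 27(W), 25(W) are all W)
n=33: W (go to 32, an L position)
n=34: L (options 33(W), 30(W), 29(W), 27(W) are all W)
n=35: W (go to 34, an L position)
n=36: W (go to 32, an L position)
n=37: W (go to 32, an L position)
n=38: W (go to 34, an L position)
n=39: W (go to 34, an L position)
L entries with 1 ≤ n ≤ 39 (n=0 is outside the asked range and is not counted): n = 2, 8, 10, 16, 18, 24, 26, 32, 34; that makes 9.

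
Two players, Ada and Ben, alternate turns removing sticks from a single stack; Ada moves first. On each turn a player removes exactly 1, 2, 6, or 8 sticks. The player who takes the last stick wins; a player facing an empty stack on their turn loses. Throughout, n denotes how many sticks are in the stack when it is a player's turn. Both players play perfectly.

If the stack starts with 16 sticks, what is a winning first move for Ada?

Remove 2, leaving 14.

Label each position W (a win for the player to move) or L (a loss). A position with no legal move is L; any other position is W exactly when some move reaches an L, and L when every move reaches a W.
n=0: no move → L
n=1: W (go to 0, an L position)
n=2: W (go to 0, an L position)
n=3: L (options 2(W), 1(W) are all W)
n=4: W (go to 3, an L position)
n=5: W (go to 3, an L position)
n=6: W (go to 0, an L position)
n=7: L (options 6(W), 5(W), 1(W) are all W)
n=8: W (go to 7, an L position)
n=9: W (go to 7, an L position)
n=10: L (options 9(W), 8(W), 4(W), 2(W) are all W)
n=11: W (go to 10, an L position)
n=12: W (go to 10, an L position)
n=13: W (go to 7, an L position)
n=14: L (options 13(W), 12(W), 8(W), 6(W) are all W)
n=15: W (go to 14, an L position)
n=16: W (go to 14, an L position)
From 16, the L positions reachable in one move are: 14, 10. Any move reaching one of these is winning.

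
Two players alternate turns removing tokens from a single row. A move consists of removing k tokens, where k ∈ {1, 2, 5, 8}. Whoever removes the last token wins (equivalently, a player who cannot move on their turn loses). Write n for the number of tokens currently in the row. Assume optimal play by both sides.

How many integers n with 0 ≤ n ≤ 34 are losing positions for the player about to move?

12

Label each position W (a win for the player to move) or L (a loss). A position with no legal move is L; any other position is W exactly when some move reaches an L, and L when every move reaches a W.
n=0: no move → L
n=1: can move to 0, which is L ⇒ W
n=2: can move to 0, which is L ⇒ W
n=3: moves to 2(W), 1(W); every one is W ⇒ L
n=4: can move to 3, which is L ⇒ W
n=5: can move to 3, which is L ⇒ W
n=6: moves to 5(W), 4(W), 1(W); every one is W ⇒ L
n=7: can move to 6, which is L ⇒ W
n=8: can move to 6, which is L ⇒ W
n=9: moves to 8(W), 7(W), 4(W), 1(W); every one is W ⇒ L
n=10: can move to 9, which is L ⇒ W
n=11: can move to 9, which is L ⇒ W
n=12: moves to 11(W), 10(W), 7(W), 4(W); every one is W ⇒ L
n=13: can move to 12, which is L ⇒ W
n=14: can move to 12, which is L ⇒ W
n=15: moves to 14(W), 13(W), 10(W), 7(W); every one is W ⇒ L
n=16: can move to 15, which is L ⇒ W
n=17: can move to 15, which is L ⇒ W
n=18: moves to 17(W), 16(W), 13(W), 10(W); every one is W ⇒ L
n=19: can move to 18, which is L ⇒ W
n=20: can move to 18, which is L ⇒ W
n=21: moves to 20(W), 19(W), 16(W), 13(W); every one is W ⇒ L
n=22: can move to 21, which is L ⇒ W
n=23: can move to 21, which is L ⇒ W
n=24: moves to 23(W), 22(W), 19(W), 16(W); every one is W ⇒ L
n=25: can move to 24, which is L ⇒ W
n=26: can move to 24, which is L ⇒ W
n=27: moves to 26(W), 25(W), 22(W), 19(W); every one is W ⇒ L
n=28: can move to 27, which is L ⇒ W
n=29: can move to 27, which is L ⇒ W
n=30: moves to 29(W), 28(W), 25(W), 22(W); every one is W ⇒ L
n=31: can move to 30, which is L ⇒ W
n=32: can move to 30, which is L ⇒ W
n=33: moves to 32(W), 31(W), 28(W), 25(W); every one is W ⇒ L
n=34: can move to 33, which is L ⇒ W
L entries with 0 ≤ n ≤ 34: n = 0, 3, 6, 9, 12, 15, 18, 21, 24, 27, 30, 33; that makes 12.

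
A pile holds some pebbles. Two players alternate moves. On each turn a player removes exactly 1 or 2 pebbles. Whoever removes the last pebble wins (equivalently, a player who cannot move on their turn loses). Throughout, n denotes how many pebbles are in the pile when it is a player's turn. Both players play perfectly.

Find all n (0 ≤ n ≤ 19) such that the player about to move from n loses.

Classify positions by backward induction: terminal positions (no move available) are L. From any other position, the mover wins iff some move reaches an L.
n=0: no move → L
n=1: can move to 0, which is L ⇒ W
n=2: can move to 0, which is L ⇒ W
n=3: moves to 2(W), 1(W); every one is W ⇒ L
n=4: can move to 3, which is L ⇒ W
n=5: can move to 3, which is L ⇒ W
n=6: moves to 5(W), 4(W); every one is W ⇒ L
n=7: can move to 6, which is L ⇒ W
n=8: can move to 6, which is L ⇒ W
n=9: moves to 8(W), 7(W); every one is W ⇒ L
n=10: can move to 9, which is L ⇒ W
n=11: can move to 9, which is L ⇒ W
n=12: moves to 11(W), 10(W); every one is W ⇒ L
n=13: can move to 12, which is L ⇒ W
n=14: can move to 12, which is L ⇒ W
n=15: moves to 14(W), 13(W); every one is W ⇒ L
n=16: can move to 15, which is L ⇒ W
n=17: can move to 15, which is L ⇒ W
n=18: moves to 17(W), 16(W); every one is W ⇒ L
n=19: can move to 18, which is L ⇒ W
The losing starting values of n are exactly the entries labelled L in this table (7 of them).

0, 3, 6, 9, 12, 15, 18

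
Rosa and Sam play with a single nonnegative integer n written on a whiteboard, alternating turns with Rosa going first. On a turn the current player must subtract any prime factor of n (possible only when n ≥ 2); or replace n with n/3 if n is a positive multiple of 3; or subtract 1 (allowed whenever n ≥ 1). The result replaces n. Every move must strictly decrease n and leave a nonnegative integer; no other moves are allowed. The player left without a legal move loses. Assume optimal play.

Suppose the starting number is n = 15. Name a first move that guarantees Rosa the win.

Move to 14.

Use the standard recursion: the mover loses at a terminal position; elsewhere, the mover wins exactly when some move hands the opponent an L position.
n=0: no move → L
n=1: reaches L-position 0 → W
n=2: reaches L-position 0 → W
n=3: reaches L-position 0 → W
n=4: only reaches 2(W), 3(W), all W → L
n=5: reaches L-position 0 → W
n=6: reaches L-position 4 → W
n=7: reaches L-position 0 → W
n=8: only reaches 6(W), 7(W), all W → L
n=9: reaches L-position 8 → W
n=10: reaches L-position 8 → W
n=11: reaches L-position 0 → W
n=12: reaches L-position 4 → W
n=13: reaches L-position 0 → W
n=14: only reaches 7(W), 12(W), 13(W), all W → L
n=15: reaches L-position 14 → W
From 15, the L positions reachable in one move are: 14.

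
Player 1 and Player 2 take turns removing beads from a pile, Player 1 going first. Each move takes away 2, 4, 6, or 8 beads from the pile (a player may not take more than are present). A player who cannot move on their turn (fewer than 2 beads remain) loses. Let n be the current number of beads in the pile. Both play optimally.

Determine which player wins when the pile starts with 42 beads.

Classify positions by backward induction: terminal positions (no move available) are L. From any other position, the mover wins iff some move reaches an L.
n=0: no move → L
n=1: no move → L
n=2: →0(L), so W
n=3: →1(L), so W
n=4: →0(L), so W
n=5: →1(L), so W
n=6: →0(L), so W
n=7: →1(L), so W
n=8: →0(L), so W
n=9: →1(L), so W
n=10: →8(W), 6(W), 4(W), 2(W) — all W, so L
n=11: →9(W), 7(W), 5(W), 3(W) — all W, so L
n=12: →10(L), so W
n=13: →11(L), so W
n=14: →10(L), so W
n=15: →11(L), so W
n=16: →10(L), so W
n=17: →11(L), so W
n=18: →10(L), so W
n=19: →11(L), so W
n=20: →18(W), 16(W), 14(W), 12(W) — all W, so L
n=21: →19(W), 17(W), 15(W), 13(W) — all W, so L
n=22: →20(L), so W
n=23: →21(L), so W
n=24: →20(L), so W
n=25: →21(L), so W
n=26: →20(L), so W
n=27: →21(L), so W
n=28: →20(L), so W
n=29: →21(L), so W
n=30: →28(W), 26(W), 24(W), 22(W) — all W, so L
n=31: →29(W), 27(W), 25(W), 23(W) — all W, so L
n=32: →30(L), so W
n=33: →31(L), so W
n=34: →30(L), so W
n=35: →31(L), so W
n=36: →30(L), so W
n=37: →31(L), so W
n=38: →30(L), so W
n=39: →31(L), so W
n=40: →38(W), 36(W), 34(W), 32(W) — all W, so L
n=41: →39(W), 37(W), 35(W), 33(W) — all W, so L
n=42: →40(L), so W
The starting position 42 is W: Player 1 should remove 2, leaving 40, handing over an L position.

Player 1 wins.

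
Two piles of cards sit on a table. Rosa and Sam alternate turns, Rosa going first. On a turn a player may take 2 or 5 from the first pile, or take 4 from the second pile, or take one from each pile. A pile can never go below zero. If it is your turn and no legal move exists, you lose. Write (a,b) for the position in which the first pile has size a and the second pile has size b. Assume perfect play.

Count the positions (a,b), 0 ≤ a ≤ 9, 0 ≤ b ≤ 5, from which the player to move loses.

26

Compute win/loss labels from the base case upward. A position with no move is L. Any other position is W if it can reach an L in one move, else L.
Every move lowers a or b (never raises either), so fill the grid row by row in increasing a, and left to right within a row: each cell's successors are then already labelled.
      b=0  b=1  b=2  b=3  b=4  b=5
a=0:    L    L    L    L    W    W
a=1:    L    W    W    W    W    L
a=2:    W    W    W    W    L    L
a=3:    W    L    L    L    L    W
a=4:    L    L    W    W    W    W
a=5:    W    W    W    W    W    L
a=6:    W    W    L    L    L    W
a=7:    L    L    L    W    W    W
a=8:    L    W    W    W    W    L
a=9:    W    W    W    L    L    L
Cells with no legal move (terminal, hence L): (0,0), (0,1), (0,2), (0,3), (1,0).
The remaining L cells, each justified by listing all of its moves:
(1,5): →(1,1)(W), (0,4)(W) — all W, so L
(2,4): →(0,4)(W), (2,0)(W), (1,3)(W) — all W, so L
(2,5): →(0,5)(W), (2,1)(W), (1,4)(W) — all W, so L
(3,1): →(1,1)(W), (2,0)(W) — all W, so L
(3,2): →(1,2)(W), (2,1)(W) — all W, so L
(3,3): →(1,3)(W), (2,2)(W) — all W, so L
(3,4): →(1,4)(W), (3,0)(W), (2,3)(W) — all W, so L
(4,0): →(2,0)(W) only, which is W, so L
(4,1): →(2,1)(W), (3,0)(W) — all W, so L
(5,5): →(3,5)(W), (0,5)(W), (5,1)(W), (4,4)(W) — all W, so L
(6,2): →(4,2)(W), (1,2)(W), (5,1)(W) — all W, so L
(6,3): →(4,3)(W), (1,3)(W), (5,2)(W) — all W, so L
(6,4): →(4,4)(W), (1,4)(W), (6,0)(W), (5,3)(W) — all W, so L
(7,0): →(5,0)(W), (2,0)(W) — all W, so L
(7,1): →(5,1)(W), (2,1)(W), (6,0)(W) — all W, so L
(7,2): →(5,2)(W), (2,2)(W), (6,1)(W) — all W, so L
(8,0): →(6,0)(W), (3,0)(W) — all W, so L
(8,5): →(6,5)(W), (3,5)(W), (8,1)(W), (7,4)(W) — all W, so L
(9,3): →(7,3)(W), (4,3)(W), (8,2)(W) — all W, so L
(9,4): →(7,4)(W), (4,4)(W), (9,0)(W), (8,3)(W) — all W, so L
(9,5): →(7,5)(W), (4,5)(W), (9,1)(W), (8,4)(W) — all W, so L
Every other cell has at least one move into one of the L cells above, so it is W.
L cells per row: a=0: 4, a=1: 2, a=2: 2, a=3: 4, a=4: 2, a=5: 1, a=6: 3, a=7: 3, a=8: 2, a=9: 3; total 26.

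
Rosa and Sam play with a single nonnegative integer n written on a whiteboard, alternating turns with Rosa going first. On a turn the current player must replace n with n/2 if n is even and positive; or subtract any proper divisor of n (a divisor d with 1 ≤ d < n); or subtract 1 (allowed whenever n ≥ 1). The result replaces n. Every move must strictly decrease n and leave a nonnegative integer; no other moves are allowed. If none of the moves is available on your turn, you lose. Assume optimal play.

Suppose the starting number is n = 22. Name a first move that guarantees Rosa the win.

Move to 11.

Use the standard recursion: the mover loses at a terminal position; elsewhere, the mover wins exactly when some move hands the opponent an L position.
n=0: no move → L
n=1: →0(L), so W
n=2: →1(W) only, which is W, so L
n=3: →2(L), so W
n=4: →2(L), so W
n=5: →4(W) only, which is W, so L
n=6: →5(L), so W
n=7: →6(W) only, which is W, so L
n=8: →7(L), so W
n=9: →6(W), 8(W) — all W, so L
n=10: →5(L), so W
n=11: →10(W) only, which is W, so L
n=12: →9(L), so W
n=13: →12(W) only, which is W, so L
n=14: →7(L), so W
n=15: →10(W), 12(W), 14(W) — all W, so L
n=16: →15(L), so W
n=17: →16(W) only, which is W, so L
n=18: →9(L), so W
n=19: →18(W) only, which is W, so L
n=20: →15(L), so W
n=21: →14(W), 18(W), 20(W) — all W, so L
n=22: →11(L), so W
From 22, the L positions reachable in one move are: 11, 21. Any move reaching one of these is winning.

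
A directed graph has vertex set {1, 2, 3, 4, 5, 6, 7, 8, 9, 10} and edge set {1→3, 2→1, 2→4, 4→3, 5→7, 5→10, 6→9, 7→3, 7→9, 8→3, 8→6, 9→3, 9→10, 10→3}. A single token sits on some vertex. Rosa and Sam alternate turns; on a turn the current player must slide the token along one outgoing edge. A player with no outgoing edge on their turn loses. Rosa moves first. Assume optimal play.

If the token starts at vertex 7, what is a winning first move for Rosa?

Move to 3.

Positions with no move are L. A position that does have a move is losing for the player to move precisely when every available move leads to a winning position for the opponent. Fill in the labels:
Every edge goes from a vertex to one that appears earlier in the order 3, 10, 1, 9, 4, 7, 2, 5, 6, 8, so processing vertices in that order labels each vertex after all of its successors.
3: no outgoing edge → L
10: can move to 3, which is L ⇒ W
1: can move to 3, which is L ⇒ W
9: can move to 3, which is L ⇒ W
4: can move to 3, which is L ⇒ W
7: can move to 3, which is L ⇒ W
2: moves to 4(W), 1(W); every one is W ⇒ L
5: moves to 7(W), 10(W); every one is W ⇒ L
6: the only move is to 9(W), a W ⇒ L
8: can move to 6, which is L ⇒ W
From 7, the L positions reachable in one move are: 3.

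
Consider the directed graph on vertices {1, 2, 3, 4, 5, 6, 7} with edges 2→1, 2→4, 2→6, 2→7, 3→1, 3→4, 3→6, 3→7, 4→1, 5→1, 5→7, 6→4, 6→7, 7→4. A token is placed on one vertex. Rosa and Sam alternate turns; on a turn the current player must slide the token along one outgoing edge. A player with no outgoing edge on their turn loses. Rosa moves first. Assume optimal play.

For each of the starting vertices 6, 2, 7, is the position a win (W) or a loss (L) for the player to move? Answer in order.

Build the W/L table. Terminal = L. A non-terminal position is W if it has a move to some L; otherwise it is L.
Every edge goes from a vertex to one that appears earlier in the order 1, 4, 7, 6, 3, 2, 5, so processing vertices in that order labels each vertex after all of its successors.
1: no outgoing edge → L
4: →1(L), so W
7: →4(W) only, which is W, so L
6: →7(L), so W
3: →7(L), so W
2: →7(L), so W
5: →7(L), so W

6: W, 2: W, 7: L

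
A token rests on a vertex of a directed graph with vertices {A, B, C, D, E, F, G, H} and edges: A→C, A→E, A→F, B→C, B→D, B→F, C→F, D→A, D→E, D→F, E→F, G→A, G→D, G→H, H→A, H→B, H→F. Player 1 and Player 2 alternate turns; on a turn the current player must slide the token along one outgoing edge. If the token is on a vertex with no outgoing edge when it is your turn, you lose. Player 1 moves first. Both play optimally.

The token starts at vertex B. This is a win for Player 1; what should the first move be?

Move to F.

Use the standard recursion: the mover loses at a terminal position; elsewhere, the mover wins exactly when some move hands the opponent an L position.
Every edge goes from a vertex to one that appears earlier in the order F, E, C, A, D, B, H, G, so processing vertices in that order labels each vertex after all of its successors.
F: no outgoing edge → L
E: W (go to F, an L position)
C: W (go to F, an L position)
A: W (go to F, an L position)
D: W (go to F, an L position)
B: W (go to F, an L position)
H: W (go to F, an L position)
G: L (options H(W), D(W), A(W) are all W)
From B, the L positions reachable in one move are: F.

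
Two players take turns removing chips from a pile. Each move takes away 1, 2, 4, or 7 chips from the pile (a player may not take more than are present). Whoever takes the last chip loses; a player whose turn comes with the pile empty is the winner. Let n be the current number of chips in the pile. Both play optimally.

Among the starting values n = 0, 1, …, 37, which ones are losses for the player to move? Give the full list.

1, 4, 7, 10, 13, 16, 19, 22, 25, 28, 31, 34, 37

Positions with no move are W. A position that does have a move is losing for the player to move precisely when every available move leads to a winning position for the opponent. Fill in the labels:
n=0: no move; the opponent has just taken the last chip and therefore loses → W
n=1: L (sole option 0(W) is W)
n=2: W (go to 1, an L position)
n=3: W (go to 1, an L position)
n=4: L (options 3(W), 2(W), 0(W) are all W)
n=5: W (go to 4, an L position)
n=6: W (go to 4, an L position)
n=7: L (options 6(W), 5(W), 3(W), 0(W) are all W)
n=8: W (go to 7, an L position)
n=9: W (go to 7, an L position)
n=10: L (options 9(W), 8(W), 6(W), 3(W) are all W)
n=11: W (go to 10, an L position)
n=12: W (go to 10, an L position)
n=13: L (options 12(W), 11(W), 9(W), 6(W) are all W)
n=14: W (go to 13, an L position)
n=15: W (go to 13, an L position)
n=16: L (options 15(W), 14(W), 12(W), 9(W) are all W)
n=17: W (go to 16, an L position)
n=18: W (go to 16, an L position)
n=19: L (options 18(W), 17(W), 15(W), 12(W) are all W)
n=20: W (go to 19, an L position)
n=21: W (go to 19, an L position)
n=22: L (options 21(W), 20(W), 18(W), 15(W) are all W)
n=23: W (go to 22, an L position)
n=24: W (go to 22, an L position)
n=25: L (options 24(W), 23(W), 21(W), 18(W) are all W)
n=26: W (go to 25, an L position)
n=27: W (go to 25, an L position)
n=28: L (options 27(W), 26(W), 24(W), 21(W) are all W)
n=29: W (go to 28, an L position)
n=30: W (go to 28, an L position)
n=31: L (options 30(W), 29(W), 27(W), 24(W) are all W)
n=32: W (go to 31, an L position)
n=33: W (go to 31, an L position)
n=34: L (options 33(W), 32(W), 30(W), 27(W) are all W)
n=35: W (go to 34, an L position)
n=36: W (go to 34, an L position)
n=37: L (options 36(W), 35(W), 33(W), 30(W) are all W)
Reading off the rows marked L gives the requested list; there are 13 such values of n.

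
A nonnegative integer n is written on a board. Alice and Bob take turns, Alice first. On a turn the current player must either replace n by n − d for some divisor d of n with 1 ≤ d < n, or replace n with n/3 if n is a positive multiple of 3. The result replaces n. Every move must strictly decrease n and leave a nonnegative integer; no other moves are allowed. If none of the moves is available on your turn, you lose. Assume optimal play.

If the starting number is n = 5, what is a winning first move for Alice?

Move to 4.

Use the standard recursion: the mover loses at a terminal position; elsewhere, the mover wins exactly when some move hands the opponent an L position.
n=0: no move → L
n=1: no move → L
n=2: W (go to 1, an L position)
n=3: W (go to 1, an L position)
n=4: L (options 2(W), 3(W) are all W)
n=5: W (go to 4, an L position)
From 5, the L positions reachable in one move are: 4.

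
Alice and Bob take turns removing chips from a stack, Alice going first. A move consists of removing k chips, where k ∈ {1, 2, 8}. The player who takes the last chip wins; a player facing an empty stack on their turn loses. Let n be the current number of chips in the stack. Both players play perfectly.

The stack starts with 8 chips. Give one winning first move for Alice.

Build the W/L table. Terminal = L. A non-terminal position is W if it has a move to some L; otherwise it is L.
n=0: no move → L
n=1: W (go to 0, an L position)
n=2: W (go to 0, an L position)
n=3: L (options 2(W), 1(W) are all W)
n=4: W (go to 3, an L position)
n=5: W (go to 3, an L position)
n=6: L (options 5(W), 4(W) are all W)
n=7: W (go to 6, an L position)
n=8: W (go to 6, an L position)
From 8, the L positions reachable in one move are: 6, 0. Any move reaching one of these is winning.

Remove 2, leaving 6.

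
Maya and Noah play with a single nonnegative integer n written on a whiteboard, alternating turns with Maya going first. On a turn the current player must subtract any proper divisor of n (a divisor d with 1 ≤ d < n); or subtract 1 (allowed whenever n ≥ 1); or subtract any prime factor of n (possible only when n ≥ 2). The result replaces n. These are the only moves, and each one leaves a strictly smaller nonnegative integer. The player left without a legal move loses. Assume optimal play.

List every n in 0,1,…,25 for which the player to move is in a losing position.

0, 4, 9, 14, 20

Label each position W (a win for the player to move) or L (a loss). A position with no legal move is L; any other position is W exactly when some move reaches an L, and L when every move reaches a W.
n=0: no move → L
n=1: can move to 0, which is L ⇒ W
n=2: can move to 0, which is L ⇒ W
n=3: can move to 0, which is L ⇒ W
n=4: moves to 2(W), 3(W); every one is W ⇒ L
n=5: can move to 0, which is L ⇒ W
n=6: can move to 4, which is L ⇒ W
n=7: can move to 0, which is L ⇒ W
n=8: can move to 4, which is L ⇒ W
n=9: moves to 6(W), 8(W); every one is W ⇒ L
n=10: can move to 9, which is L ⇒ W
n=11: can move to 0, which is L ⇒ W
n=12: can move to 9, which is L ⇒ W
n=13: can move to 0, which is L ⇒ W
n=14: moves to 7(W), 12(W), 13(W); every one is W ⇒ L
n=15: can move to 14, which is L ⇒ W
n=16: can move to 14, which is L ⇒ W
n=17: can move to 0, which is L ⇒ W
n=18: can move to 9, which is L ⇒ W
n=19: can move to 0, which is L ⇒ W
n=20: moves to 10(W), 15(W), 16(W), 18(W), 19(W); every one is W ⇒ L
n=21: can move to 14, which is L ⇒ W
n=22: can move to 20, which is L ⇒ W
n=23: can move to 0, which is L ⇒ W
n=24: can move to 20, which is L ⇒ W
n=25: can move to 20, which is L ⇒ W
The losing starting values of n are exactly the entries labelled L in this table (5 of them).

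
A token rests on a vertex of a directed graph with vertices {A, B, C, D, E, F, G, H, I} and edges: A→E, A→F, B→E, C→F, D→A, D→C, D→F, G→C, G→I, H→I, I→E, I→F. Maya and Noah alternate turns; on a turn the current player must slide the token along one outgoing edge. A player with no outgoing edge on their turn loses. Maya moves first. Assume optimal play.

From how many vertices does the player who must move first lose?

4

Work bottom-up. With no move the player to move loses. Otherwise the position is W if at least one move leads to an L position for the opponent, and L if every move leads to a W.
Every edge goes from a vertex to one that appears earlier in the order E, F, A, I, C, D, H, G, B, so processing vertices in that order labels each vertex after all of its successors.
E: no outgoing edge → L
F: no outgoing edge → L
A: →F(L), so W
I: →F(L), so W
C: →F(L), so W
D: →F(L), so W
H: →I(W) only, which is W, so L
G: →C(W), I(W) — all W, so L
B: →E(L), so W
The L vertices are E, F, G, H; that is 4 in all.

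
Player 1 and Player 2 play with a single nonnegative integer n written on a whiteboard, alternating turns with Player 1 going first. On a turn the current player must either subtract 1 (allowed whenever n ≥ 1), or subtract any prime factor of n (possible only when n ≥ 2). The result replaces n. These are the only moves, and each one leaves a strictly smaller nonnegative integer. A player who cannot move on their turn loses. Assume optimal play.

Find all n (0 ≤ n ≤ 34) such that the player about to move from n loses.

Build the W/L table. Terminal = L. A non-terminal position is W if it has a move to some L; otherwise it is L.
n=0: no move → L
n=1: can move to 0, which is L ⇒ W
n=2: can move to 0, which is L ⇒ W
n=3: can move to 0, which is L ⇒ W
n=4: moves to 2(W), 3(W); every one is W ⇒ L
n=5: can move to 0, which is L ⇒ W
n=6: can move to 4, which is L ⇒ W
n=7: can move to 0, which is L ⇒ W
n=8: moves to 6(W), 7(W); every one is W ⇒ L
n=9: can move to 8, which is L ⇒ W
n=10: can move to 8, which is L ⇒ W
n=11: can move to 0, which is L ⇒ W
n=12: moves to 9(W), 10(W), 11(W); every one is W ⇒ L
n=13: can move to 0, which is L ⇒ W
n=14: can move to 12, which is L ⇒ W
n=15: can move to 12, which is L ⇒ W
n=16: moves to 14(W), 15(W); every one is W ⇒ L
n=17: can move to 0, which is L ⇒ W
n=18: can move to 16, which is L ⇒ W
n=19: can move to 0, which is L ⇒ W
n=20: moves to 15(W), 18(W), 19(W); every one is W ⇒ L
n=21: can move to 20, which is L ⇒ W
n=22: can move to 20, which is L ⇒ W
n=23: can move to 0, which is L ⇒ W
n=24: moves to 21(W), 22(W), 23(W); every one is W ⇒ L
n=25: can move to 20, which is L ⇒ W
n=26: can move to 24, which is L ⇒ W
n=27: can move to 24, which is L ⇒ W
n=28: moves to 21(W), 26(W), 27(W); every one is W ⇒ L
n=29: can move to 0, which is L ⇒ W
n=30: can move to 28, which is L ⇒ W
n=31: can move to 0, which is L ⇒ W
n=32: moves to 30(W), 31(W); every one is W ⇒ L
n=33: can move to 32, which is L ⇒ W
n=34: can move to 32, which is L ⇒ W
The losing starting values of n are exactly the entries labelled L in this table (9 of them).

0, 4, 8, 12, 16, 20, 24, 28, 32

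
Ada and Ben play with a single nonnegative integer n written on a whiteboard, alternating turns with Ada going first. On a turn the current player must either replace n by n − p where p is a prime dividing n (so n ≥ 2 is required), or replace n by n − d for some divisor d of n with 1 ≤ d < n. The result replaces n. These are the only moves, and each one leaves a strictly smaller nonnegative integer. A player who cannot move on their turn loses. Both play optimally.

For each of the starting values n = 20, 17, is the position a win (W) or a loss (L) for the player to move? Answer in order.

20: L, 17: W

Positions with no move are L. A position that does have a move is losing for the player to move precisely when every available move leads to a winning position for the opponent. Fill in the labels:
n=0: no move → L
n=1: no move → L
n=2: can move to 0, which is L ⇒ W
n=3: can move to 0, which is L ⇒ W
n=4: moves to 2(W), 3(W); every one is W ⇒ L
n=5: can move to 0, which is L ⇒ W
n=6: can move to 4, which is L ⇒ W
n=7: can move to 0, which is L ⇒ W
n=8: can move to 4, which is L ⇒ W
n=9: moves to 6(W), 8(W); every one is W ⇒ L
n=10: can move to 9, which is L ⇒ W
n=11: can move to 0, which is L ⇒ W
n=12: can move to 9, which is L ⇒ W
n=13: can move to 0, which is L ⇒ W
n=14: moves to 7(W), 12(W), 13(W); every one is W ⇒ L
n=15: can move to 14, which is L ⇒ W
n=16: can move to 14, which is L ⇒ W
n=17: can move to 0, which is L ⇒ W
n=18: can move to 9, which is L ⇒ W
n=19: can move to 0, which is L ⇒ W
n=20: moves to 10(W), 15(W), 16(W), 18(W), 19(W); every one is W ⇒ L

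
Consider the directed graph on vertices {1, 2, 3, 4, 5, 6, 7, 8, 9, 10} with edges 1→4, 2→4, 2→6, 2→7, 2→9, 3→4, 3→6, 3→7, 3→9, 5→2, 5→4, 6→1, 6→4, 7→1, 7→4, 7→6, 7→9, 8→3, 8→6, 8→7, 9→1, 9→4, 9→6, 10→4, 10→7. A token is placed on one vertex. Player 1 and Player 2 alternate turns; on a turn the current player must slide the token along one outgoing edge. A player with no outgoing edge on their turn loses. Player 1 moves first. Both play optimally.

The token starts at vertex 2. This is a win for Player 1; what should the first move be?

Move to 4.

Work bottom-up. With no move the player to move loses. Otherwise the position is W if at least one move leads to an L position for the opponent, and L if every move leads to a W.
Every edge goes from a vertex to one that appears earlier in the order 4, 1, 6, 9, 7, 2, 3, 10, 8, 5, so processing vertices in that order labels each vertex after all of its successors.
4: no outgoing edge → L
1: reaches L-position 4 → W
6: reaches L-position 4 → W
9: reaches L-position 4 → W
7: reaches L-position 4 → W
2: reaches L-position 4 → W
3: reaches L-position 4 → W
10: reaches L-position 4 → W
8: only reaches 3(W), 7(W), 6(W), all W → L
5: reaches L-position 4 → W
From 2, the L positions reachable in one move are: 4.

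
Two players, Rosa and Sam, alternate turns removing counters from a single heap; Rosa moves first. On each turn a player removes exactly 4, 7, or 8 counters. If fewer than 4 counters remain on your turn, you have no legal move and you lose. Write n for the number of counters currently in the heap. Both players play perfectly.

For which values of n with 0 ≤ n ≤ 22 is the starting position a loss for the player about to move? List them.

Classify positions by backward induction: terminal positions (no move available) are L. From any other position, the mover wins iff some move reaches an L.
n=0: no move → L
n=1: no move → L
n=2: no move → L
n=3: no move → L
n=4: W (go to 0, an L position)
n=5: W (go to 1, an L position)
n=6: W (go to 2, an L position)
n=7: W (go to 3, an L position)
n=8: W (go to 1, an L position)
n=9: W (go to 2, an L position)
n=10: W (go to 3, an L position)
n=11: W (go to 3, an L position)
n=12: L (options 8(W), 5(W), 4(W) are all W)
n=13: L (options 9(W), 6(W), 5(W) are all W)
n=14: L (options 10(W), 7(W), 6(W) are all W)
n=15: L (options 11(W), 8(W), 7(W) are all W)
n=16: W (go to 12, an L position)
n=17: W (go to 13, an L position)
n=18: W (go to 14, an L position)
n=19: W (go to 15, an L position)
n=20: W (go to 13, an L position)
n=21: W (go to 14, an L position)
n=22: W (go to 15, an L position)
Reading off the rows marked L gives the requested list; there are 8 such values of n.

0, 1, 2, 3, 12, 13, 14, 15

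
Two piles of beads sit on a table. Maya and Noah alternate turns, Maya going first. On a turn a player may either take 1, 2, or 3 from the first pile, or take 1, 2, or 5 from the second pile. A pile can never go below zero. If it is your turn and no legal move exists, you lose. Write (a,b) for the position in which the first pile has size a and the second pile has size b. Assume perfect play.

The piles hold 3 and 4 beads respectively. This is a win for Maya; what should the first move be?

Classify positions by backward induction: terminal positions (no move available) are L. From any other position, the mover wins iff some move reaches an L.
No move ever increases a pile, so every position that can arise here has a ≤ 3 and b ≤ 4; it is enough to label the cells with 0 ≤ a ≤ 3 and 0 ≤ b ≤ 4.
Every move lowers a or b (never raises either), so fill the grid row by row in increasing a, and left to right within a row: each cell's successors are then already labelled.
      b=0  b=1  b=2  b=3  b=4
a=0:    L    W    W    L    W
a=1:    W    L    W    W    L
a=2:    W    W    L    W    W
a=3:    W    W    W    W    W
Cells with no legal move (terminal, hence L): (0,0).
The remaining L cells, each justified by listing all of its moves:
(0,3): L (options (0,2)(W), (0,1)(W) are all W)
(1,1): L (options (0,1)(W), (1,0)(W) are all W)
(1,4): L (options (0,4)(W), (1,3)(W), (1,2)(W) are all W)
(2,2): L (options (1,2)(W), (0,2)(W), (2,1)(W), (2,0)(W) are all W)
Every other cell has at least one move into one of the L cells above, so it is W.
From (3,4), the L positions reachable in one move are: (1,4).

Move to (1,4).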